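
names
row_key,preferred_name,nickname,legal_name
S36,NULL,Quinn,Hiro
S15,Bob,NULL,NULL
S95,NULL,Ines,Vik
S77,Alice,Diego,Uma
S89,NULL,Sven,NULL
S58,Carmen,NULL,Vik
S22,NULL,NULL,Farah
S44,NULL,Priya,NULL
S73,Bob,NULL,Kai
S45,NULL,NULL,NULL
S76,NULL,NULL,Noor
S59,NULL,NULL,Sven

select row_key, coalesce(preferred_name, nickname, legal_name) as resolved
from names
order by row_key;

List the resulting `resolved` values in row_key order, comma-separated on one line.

row_key=S15: preferred_name=Bob → Bob
row_key=S22: preferred_name=NULL, nickname=NULL, legal_name=Farah → Farah
row_key=S36: preferred_name=NULL, nickname=Quinn → Quinn
row_key=S44: preferred_name=NULL, nickname=Priya → Priya
row_key=S45: preferred_name=NULL, nickname=NULL, legal_name=NULL (all NULL) → NULL
row_key=S58: preferred_name=Carmen → Carmen
row_key=S59: preferred_name=NULL, nickname=NULL, legal_name=Sven → Sven
row_key=S73: preferred_name=Bob → Bob
row_key=S76: preferred_name=NULL, nickname=NULL, legal_name=Noor → Noor
row_key=S77: preferred_name=Alice → Alice
row_key=S89: preferred_name=NULL, nickname=Sven → Sven
row_key=S95: preferred_name=NULL, nickname=Ines → Ines

Bob, Farah, Quinn, Priya, NULL, Carmen, Sven, Bob, Noor, Alice, Sven, Ines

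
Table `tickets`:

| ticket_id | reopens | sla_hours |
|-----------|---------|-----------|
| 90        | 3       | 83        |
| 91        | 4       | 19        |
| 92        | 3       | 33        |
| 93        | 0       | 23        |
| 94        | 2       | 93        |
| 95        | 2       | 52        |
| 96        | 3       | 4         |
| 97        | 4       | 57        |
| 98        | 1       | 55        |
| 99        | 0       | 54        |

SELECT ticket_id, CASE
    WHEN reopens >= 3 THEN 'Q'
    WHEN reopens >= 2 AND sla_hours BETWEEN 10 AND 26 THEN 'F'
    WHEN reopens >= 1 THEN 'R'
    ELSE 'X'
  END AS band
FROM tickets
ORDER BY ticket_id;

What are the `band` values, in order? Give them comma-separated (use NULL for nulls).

Q, Q, Q, X, R, R, Q, Q, R, X

ticket_id=90: reopens >= 3 → Q
ticket_id=91: reopens >= 3 → Q
ticket_id=92: reopens >= 3 → Q
ticket_id=93: ELSE → X
ticket_id=94: reopens >= 1 → R
ticket_id=95: reopens >= 1 → R
ticket_id=96: reopens >= 3 → Q
ticket_id=97: reopens >= 3 → Q
ticket_id=98: reopens >= 1 → R
ticket_id=99: ELSE → X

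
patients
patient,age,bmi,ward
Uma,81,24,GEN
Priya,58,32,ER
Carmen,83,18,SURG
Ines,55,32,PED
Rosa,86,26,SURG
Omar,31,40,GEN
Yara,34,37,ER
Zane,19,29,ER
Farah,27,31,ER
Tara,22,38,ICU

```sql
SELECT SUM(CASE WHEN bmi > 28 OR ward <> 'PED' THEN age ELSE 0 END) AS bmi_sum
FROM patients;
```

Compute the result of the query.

patient=Uma: ✓ → 81
patient=Priya: ✓ → 58
patient=Carmen: ✓ → 83
patient=Ines: ✓ → 55
patient=Rosa: ✓ → 86
patient=Omar: ✓ → 31
patient=Yara: ✓ → 34
patient=Zane: ✓ → 19
patient=Farah: ✓ → 27
patient=Tara: ✓ → 22
bmi_sum = 81 + 58 + 83 + 55 + 86 + 31 + 34 + 19 + 27 + 22 = 496

496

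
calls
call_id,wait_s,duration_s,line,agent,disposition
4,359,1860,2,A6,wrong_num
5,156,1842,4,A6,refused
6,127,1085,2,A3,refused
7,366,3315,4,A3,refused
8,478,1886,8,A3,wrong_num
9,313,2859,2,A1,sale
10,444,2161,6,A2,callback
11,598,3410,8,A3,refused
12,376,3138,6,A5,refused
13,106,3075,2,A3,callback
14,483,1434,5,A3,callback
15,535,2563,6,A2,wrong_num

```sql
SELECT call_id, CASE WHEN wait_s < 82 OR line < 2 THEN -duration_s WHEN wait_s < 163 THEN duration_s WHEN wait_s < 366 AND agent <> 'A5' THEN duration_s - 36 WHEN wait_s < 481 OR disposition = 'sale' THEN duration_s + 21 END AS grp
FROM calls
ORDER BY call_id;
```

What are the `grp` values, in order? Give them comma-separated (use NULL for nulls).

1824, 1842, 1085, 3336, 1907, 2823, 2182, NULL, 3159, 3075, NULL, NULL

call_id=4: wait_s < 366 AND agent <> 'A5' → 1824
call_id=5: wait_s < 163 → 1842
call_id=6: wait_s < 163 → 1085
call_id=7: wait_s < 481 OR disposition = 'sale' → 3336
call_id=8: wait_s < 481 OR disposition = 'sale' → 1907
call_id=9: wait_s < 366 AND agent <> 'A5' → 2823
call_id=10: wait_s < 481 OR disposition = 'sale' → 2182
call_id=11: (no match → NULL) → NULL
call_id=12: wait_s < 481 OR disposition = 'sale' → 3159
call_id=13: wait_s < 163 → 3075
call_id=14: (no match → NULL) → NULL
call_id=15: (no match → NULL) → NULL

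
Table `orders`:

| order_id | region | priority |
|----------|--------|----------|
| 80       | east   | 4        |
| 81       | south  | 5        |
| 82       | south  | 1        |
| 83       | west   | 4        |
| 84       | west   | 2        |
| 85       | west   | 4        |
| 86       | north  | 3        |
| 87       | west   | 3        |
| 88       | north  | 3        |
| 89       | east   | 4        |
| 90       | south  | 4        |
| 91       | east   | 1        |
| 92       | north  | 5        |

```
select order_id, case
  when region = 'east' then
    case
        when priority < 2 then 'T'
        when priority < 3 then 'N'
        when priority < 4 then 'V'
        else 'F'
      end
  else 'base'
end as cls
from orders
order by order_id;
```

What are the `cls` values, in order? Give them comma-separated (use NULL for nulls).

F, base, base, base, base, base, base, base, base, F, base, T, base

order_id=80: region='east' → inner[ELSE] → F
order_id=81: region='south' → outer ELSE → base
order_id=82: region='south' → outer ELSE → base
order_id=83: region='west' → outer ELSE → base
order_id=84: region='west' → outer ELSE → base
order_id=85: region='west' → outer ELSE → base
order_id=86: region='north' → outer ELSE → base
order_id=87: region='west' → outer ELSE → base
order_id=88: region='north' → outer ELSE → base
order_id=89: region='east' → inner[ELSE] → F
order_id=90: region='south' → outer ELSE → base
order_id=91: region='east' → inner[priority < 2] → T
order_id=92: region='north' → outer ELSE → base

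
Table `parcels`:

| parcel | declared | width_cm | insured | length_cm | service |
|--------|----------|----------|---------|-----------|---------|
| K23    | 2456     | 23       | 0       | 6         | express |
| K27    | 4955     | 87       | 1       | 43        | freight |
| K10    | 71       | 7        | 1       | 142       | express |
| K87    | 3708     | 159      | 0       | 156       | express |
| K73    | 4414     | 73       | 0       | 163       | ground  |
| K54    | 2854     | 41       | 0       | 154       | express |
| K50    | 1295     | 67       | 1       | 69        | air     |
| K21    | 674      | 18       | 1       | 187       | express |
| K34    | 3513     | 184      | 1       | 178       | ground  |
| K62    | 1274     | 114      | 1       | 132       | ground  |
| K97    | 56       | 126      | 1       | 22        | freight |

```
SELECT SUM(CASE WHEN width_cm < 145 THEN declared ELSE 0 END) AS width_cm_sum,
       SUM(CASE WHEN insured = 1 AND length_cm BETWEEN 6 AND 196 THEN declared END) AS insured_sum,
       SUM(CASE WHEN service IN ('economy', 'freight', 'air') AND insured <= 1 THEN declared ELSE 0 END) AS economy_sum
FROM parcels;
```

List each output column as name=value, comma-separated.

[width_cm_sum: width_cm < 145]
parcel=K23: ✓ → 2456
parcel=K27: ✓ → 4955
parcel=K10: ✓ → 71
parcel=K87: ✗
parcel=K73: ✓ → 4414
parcel=K54: ✓ → 2854
parcel=K50: ✓ → 1295
parcel=K21: ✓ → 674
parcel=K34: ✗
parcel=K62: ✓ → 1274
parcel=K97: ✓ → 56
width_cm_sum = 2456 + 4955 + 71 + 4414 + 2854 + 1295 + 674 + 1274 + 56 = 18049
—
[insured_sum: insured = 1 AND length_cm BETWEEN 6 AND 196]
parcel=K23: ✗
parcel=K27: ✓ → 4955
parcel=K10: ✓ → 71
parcel=K87: ✗
parcel=K73: ✗
parcel=K54: ✗
parcel=K50: ✓ → 1295
parcel=K21: ✓ → 674
parcel=K34: ✓ → 3513
parcel=K62: ✓ → 1274
parcel=K97: ✓ → 56
insured_sum = 4955 + 71 + 1295 + 674 + 3513 + 1274 + 56 = 11838
—
[economy_sum: service IN ('economy', 'freight', 'air') AND insured <= 1]
parcel=K23: ✗
parcel=K27: ✓ → 4955
parcel=K10: ✗
parcel=K87: ✗
parcel=K73: ✗
parcel=K54: ✗
parcel=K50: ✓ → 1295
parcel=K21: ✗
parcel=K34: ✗
parcel=K62: ✗
parcel=K97: ✓ → 56
economy_sum = 4955 + 1295 + 56 = 6306

width_cm_sum=18049, insured_sum=11838, economy_sum=6306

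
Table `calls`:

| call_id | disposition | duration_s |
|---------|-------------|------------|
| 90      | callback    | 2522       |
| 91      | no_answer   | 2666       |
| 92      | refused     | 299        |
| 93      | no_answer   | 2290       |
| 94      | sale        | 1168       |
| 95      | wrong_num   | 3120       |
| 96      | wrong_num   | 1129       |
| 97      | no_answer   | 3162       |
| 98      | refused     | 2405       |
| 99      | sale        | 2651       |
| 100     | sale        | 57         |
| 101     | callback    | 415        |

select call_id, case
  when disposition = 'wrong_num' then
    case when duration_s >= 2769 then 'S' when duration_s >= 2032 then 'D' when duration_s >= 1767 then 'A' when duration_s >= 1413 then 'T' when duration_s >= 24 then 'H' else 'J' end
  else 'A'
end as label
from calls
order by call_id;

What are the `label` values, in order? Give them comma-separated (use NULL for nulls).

call_id=90: disposition='callback' → outer ELSE → A
call_id=91: disposition='no_answer' → outer ELSE → A
call_id=92: disposition='refused' → outer ELSE → A
call_id=93: disposition='no_answer' → outer ELSE → A
call_id=94: disposition='sale' → outer ELSE → A
call_id=95: disposition='wrong_num' → inner[duration_s >= 2769] → S
call_id=96: disposition='wrong_num' → inner[duration_s >= 24] → H
call_id=97: disposition='no_answer' → outer ELSE → A
call_id=98: disposition='refused' → outer ELSE → A
call_id=99: disposition='sale' → outer ELSE → A
call_id=100: disposition='sale' → outer ELSE → A
call_id=101: disposition='callback' → outer ELSE → A

A, A, A, A, A, S, H, A, A, A, A, A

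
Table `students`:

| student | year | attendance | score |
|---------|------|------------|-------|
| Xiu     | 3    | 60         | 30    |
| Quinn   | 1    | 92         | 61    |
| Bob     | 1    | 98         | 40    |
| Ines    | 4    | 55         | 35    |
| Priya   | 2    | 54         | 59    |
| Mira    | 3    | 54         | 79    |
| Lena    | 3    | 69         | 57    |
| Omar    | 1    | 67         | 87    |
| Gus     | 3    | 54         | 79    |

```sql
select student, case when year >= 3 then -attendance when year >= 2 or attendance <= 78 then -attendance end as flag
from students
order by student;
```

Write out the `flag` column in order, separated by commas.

NULL, -54, -55, -69, -54, -67, -54, NULL, -60

student=Bob: (no match → NULL) → NULL
student=Gus: year >= 3 → -54
student=Ines: year >= 3 → -55
student=Lena: year >= 3 → -69
student=Mira: year >= 3 → -54
student=Omar: year >= 2 or attendance <= 78 → -67
student=Priya: year >= 2 or attendance <= 78 → -54
student=Quinn: (no match → NULL) → NULL
student=Xiu: year >= 3 → -60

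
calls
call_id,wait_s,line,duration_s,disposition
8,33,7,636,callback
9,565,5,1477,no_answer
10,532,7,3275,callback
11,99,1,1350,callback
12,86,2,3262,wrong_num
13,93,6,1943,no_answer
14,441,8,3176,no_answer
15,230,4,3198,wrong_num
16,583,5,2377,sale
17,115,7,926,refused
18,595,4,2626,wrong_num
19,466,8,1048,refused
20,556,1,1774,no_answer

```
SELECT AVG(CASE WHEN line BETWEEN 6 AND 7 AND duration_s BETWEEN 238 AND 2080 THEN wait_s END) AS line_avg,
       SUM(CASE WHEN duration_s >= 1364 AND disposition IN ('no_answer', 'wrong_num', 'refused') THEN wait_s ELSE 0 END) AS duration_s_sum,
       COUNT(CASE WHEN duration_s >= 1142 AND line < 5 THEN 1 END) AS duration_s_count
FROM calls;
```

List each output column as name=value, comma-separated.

line_avg=80.3333333333, duration_s_sum=2566, duration_s_count=5

[line_avg: line BETWEEN 6 AND 7 AND duration_s BETWEEN 238 AND 2080]
call_id=8: ✓ → 33
call_id=9: ✗
call_id=10: ✗
call_id=11: ✗
call_id=12: ✗
call_id=13: ✓ → 93
call_id=14: ✗
call_id=15: ✗
call_id=16: ✗
call_id=17: ✓ → 115
call_id=18: ✗
call_id=19: ✗
call_id=20: ✗
line_avg = (33 + 93 + 115) / 3 = 80.3333333333
—
[duration_s_sum: duration_s >= 1364 AND disposition IN ('no_answer', 'wrong_num', 'refused')]
call_id=8: ✗
call_id=9: ✓ → 565
call_id=10: ✗
call_id=11: ✗
call_id=12: ✓ → 86
call_id=13: ✓ → 93
call_id=14: ✓ → 441
call_id=15: ✓ → 230
call_id=16: ✗
call_id=17: ✗
call_id=18: ✓ → 595
call_id=19: ✗
call_id=20: ✓ → 556
duration_s_sum = 565 + 86 + 93 + 441 + 230 + 595 + 556 = 2566
—
[duration_s_count: duration_s >= 1142 AND line < 5]
call_id=8: ✗
call_id=9: ✗
call_id=10: ✗
call_id=11: ✓ → 1
call_id=12: ✓ → 1
call_id=13: ✗
call_id=14: ✗
call_id=15: ✓ → 1
call_id=16: ✗
call_id=17: ✗
call_id=18: ✓ → 1
call_id=19: ✗
call_id=20: ✓ → 1
duration_s_count = COUNT(1, 1, 1, 1, 1) = 5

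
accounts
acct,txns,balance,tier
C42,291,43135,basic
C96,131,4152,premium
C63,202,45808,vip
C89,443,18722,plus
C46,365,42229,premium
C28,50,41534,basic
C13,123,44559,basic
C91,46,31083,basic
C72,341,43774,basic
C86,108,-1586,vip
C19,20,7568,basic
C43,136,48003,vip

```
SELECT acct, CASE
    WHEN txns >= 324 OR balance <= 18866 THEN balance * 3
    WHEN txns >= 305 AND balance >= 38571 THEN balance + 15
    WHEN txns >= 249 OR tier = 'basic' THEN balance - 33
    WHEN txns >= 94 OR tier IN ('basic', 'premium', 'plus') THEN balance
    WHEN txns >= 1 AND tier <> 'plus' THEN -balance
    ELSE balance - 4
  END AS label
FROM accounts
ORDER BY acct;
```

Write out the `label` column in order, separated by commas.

44526, 22704, 41501, 43102, 48003, 126687, 45808, 131322, -4758, 56166, 31050, 12456

acct=C13: txns >= 249 OR tier = 'basic' → 44526
acct=C19: txns >= 324 OR balance <= 18866 → 22704
acct=C28: txns >= 249 OR tier = 'basic' → 41501
acct=C42: txns >= 249 OR tier = 'basic' → 43102
acct=C43: txns >= 94 OR tier IN ('basic', 'premium', 'plus') → 48003
acct=C46: txns >= 324 OR balance <= 18866 → 126687
acct=C63: txns >= 94 OR tier IN ('basic', 'premium', 'plus') → 45808
acct=C72: txns >= 324 OR balance <= 18866 → 131322
acct=C86: txns >= 324 OR balance <= 18866 → -4758
acct=C89: txns >= 324 OR balance <= 18866 → 56166
acct=C91: txns >= 249 OR tier = 'basic' → 31050
acct=C96: txns >= 324 OR balance <= 18866 → 12456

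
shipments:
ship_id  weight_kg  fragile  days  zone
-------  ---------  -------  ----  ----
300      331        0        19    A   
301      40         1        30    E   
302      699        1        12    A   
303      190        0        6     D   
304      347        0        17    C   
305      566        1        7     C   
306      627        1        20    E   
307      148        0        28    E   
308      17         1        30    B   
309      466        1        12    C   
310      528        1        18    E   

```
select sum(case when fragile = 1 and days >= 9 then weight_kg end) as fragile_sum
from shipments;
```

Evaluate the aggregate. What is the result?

ship_id=300: ✗
ship_id=301: ✓ → 40
ship_id=302: ✓ → 699
ship_id=303: ✗
ship_id=304: ✗
ship_id=305: ✗
ship_id=306: ✓ → 627
ship_id=307: ✗
ship_id=308: ✓ → 17
ship_id=309: ✓ → 466
ship_id=310: ✓ → 528
fragile_sum = 40 + 699 + 627 + 17 + 466 + 528 = 2377

2377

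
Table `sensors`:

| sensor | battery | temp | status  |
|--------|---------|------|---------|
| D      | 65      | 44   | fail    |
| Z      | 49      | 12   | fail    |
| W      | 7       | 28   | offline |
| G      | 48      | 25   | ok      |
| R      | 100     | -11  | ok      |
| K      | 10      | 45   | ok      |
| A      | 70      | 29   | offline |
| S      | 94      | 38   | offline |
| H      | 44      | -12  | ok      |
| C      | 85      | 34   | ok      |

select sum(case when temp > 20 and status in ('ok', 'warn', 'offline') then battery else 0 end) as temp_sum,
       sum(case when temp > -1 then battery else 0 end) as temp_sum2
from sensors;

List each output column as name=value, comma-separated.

[temp_sum: temp > 20 and status in ('ok', 'warn', 'offline')]
sensor=D: ✗
sensor=Z: ✗
sensor=W: ✓ → 7
sensor=G: ✓ → 48
sensor=R: ✗
sensor=K: ✓ → 10
sensor=A: ✓ → 70
sensor=S: ✓ → 94
sensor=H: ✗
sensor=C: ✓ → 85
temp_sum = 7 + 48 + 10 + 70 + 94 + 85 = 314
—
[temp_sum2: temp > -1]
sensor=D: ✓ → 65
sensor=Z: ✓ → 49
sensor=W: ✓ → 7
sensor=G: ✓ → 48
sensor=R: ✗
sensor=K: ✓ → 10
sensor=A: ✓ → 70
sensor=S: ✓ → 94
sensor=H: ✗
sensor=C: ✓ → 85
temp_sum2 = 65 + 49 + 7 + 48 + 10 + 70 + 94 + 85 = 428

temp_sum=314, temp_sum2=428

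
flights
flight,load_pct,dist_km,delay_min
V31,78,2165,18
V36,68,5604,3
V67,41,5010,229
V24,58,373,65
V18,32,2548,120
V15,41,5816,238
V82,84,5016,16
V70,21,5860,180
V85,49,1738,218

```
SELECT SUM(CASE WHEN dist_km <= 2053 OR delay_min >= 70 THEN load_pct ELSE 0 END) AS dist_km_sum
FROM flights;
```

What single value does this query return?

242

flight=V31: ✗
flight=V36: ✗
flight=V67: ✓ → 41
flight=V24: ✓ → 58
flight=V18: ✓ → 32
flight=V15: ✓ → 41
flight=V82: ✗
flight=V70: ✓ → 21
flight=V85: ✓ → 49
dist_km_sum = 41 + 58 + 32 + 41 + 21 + 49 = 242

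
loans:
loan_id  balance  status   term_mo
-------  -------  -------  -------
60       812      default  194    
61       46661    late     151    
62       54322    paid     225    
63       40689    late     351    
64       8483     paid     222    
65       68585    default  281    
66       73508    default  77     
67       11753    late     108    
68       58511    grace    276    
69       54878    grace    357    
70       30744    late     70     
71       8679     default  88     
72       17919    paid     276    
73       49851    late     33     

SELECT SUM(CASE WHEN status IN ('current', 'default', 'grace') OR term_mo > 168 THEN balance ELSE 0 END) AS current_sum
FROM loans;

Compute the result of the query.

386386

loan_id=60: ✓ → 812
loan_id=61: ✗
loan_id=62: ✓ → 54322
loan_id=63: ✓ → 40689
loan_id=64: ✓ → 8483
loan_id=65: ✓ → 68585
loan_id=66: ✓ → 73508
loan_id=67: ✗
loan_id=68: ✓ → 58511
loan_id=69: ✓ → 54878
loan_id=70: ✗
loan_id=71: ✓ → 8679
loan_id=72: ✓ → 17919
loan_id=73: ✗
current_sum = 812 + 54322 + 40689 + 8483 + 68585 + 73508 + 58511 + 54878 + 8679 + 17919 = 386386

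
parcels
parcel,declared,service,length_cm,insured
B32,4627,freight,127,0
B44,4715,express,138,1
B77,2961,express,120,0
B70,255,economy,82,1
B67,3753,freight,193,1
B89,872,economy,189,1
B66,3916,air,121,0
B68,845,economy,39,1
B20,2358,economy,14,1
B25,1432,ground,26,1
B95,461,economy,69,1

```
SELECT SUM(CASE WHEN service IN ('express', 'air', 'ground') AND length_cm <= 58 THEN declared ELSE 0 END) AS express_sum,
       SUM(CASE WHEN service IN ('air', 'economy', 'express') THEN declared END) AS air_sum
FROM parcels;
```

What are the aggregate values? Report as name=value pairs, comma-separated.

express_sum=1432, air_sum=16383

[express_sum: service IN ('express', 'air', 'ground') AND length_cm <= 58]
parcel=B32: ✗
parcel=B44: ✗
parcel=B77: ✗
parcel=B70: ✗
parcel=B67: ✗
parcel=B89: ✗
parcel=B66: ✗
parcel=B68: ✗
parcel=B20: ✗
parcel=B25: ✓ → 1432
parcel=B95: ✗
express_sum = 1432
—
[air_sum: service IN ('air', 'economy', 'express')]
parcel=B32: ✗
parcel=B44: ✓ → 4715
parcel=B77: ✓ → 2961
parcel=B70: ✓ → 255
parcel=B67: ✗
parcel=B89: ✓ → 872
parcel=B66: ✓ → 3916
parcel=B68: ✓ → 845
parcel=B20: ✓ → 2358
parcel=B25: ✗
parcel=B95: ✓ → 461
air_sum = 4715 + 2961 + 255 + 872 + 3916 + 845 + 2358 + 461 = 16383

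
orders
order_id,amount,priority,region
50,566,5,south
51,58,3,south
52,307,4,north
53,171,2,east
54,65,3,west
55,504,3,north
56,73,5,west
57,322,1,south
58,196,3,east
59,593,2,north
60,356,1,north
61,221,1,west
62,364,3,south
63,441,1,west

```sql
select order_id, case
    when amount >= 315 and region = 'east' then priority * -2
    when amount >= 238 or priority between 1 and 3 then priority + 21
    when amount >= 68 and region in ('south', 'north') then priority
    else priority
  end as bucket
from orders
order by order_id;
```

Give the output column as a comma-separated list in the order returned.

26, 24, 25, 23, 24, 24, 5, 22, 24, 23, 22, 22, 24, 22

order_id=50: amount >= 238 or priority between 1 and 3 → 26
order_id=51: amount >= 238 or priority between 1 and 3 → 24
order_id=52: amount >= 238 or priority between 1 and 3 → 25
order_id=53: amount >= 238 or priority between 1 and 3 → 23
order_id=54: amount >= 238 or priority between 1 and 3 → 24
order_id=55: amount >= 238 or priority between 1 and 3 → 24
order_id=56: ELSE → 5
order_id=57: amount >= 238 or priority between 1 and 3 → 22
order_id=58: amount >= 238 or priority between 1 and 3 → 24
order_id=59: amount >= 238 or priority between 1 and 3 → 23
order_id=60: amount >= 238 or priority between 1 and 3 → 22
order_id=61: amount >= 238 or priority between 1 and 3 → 22
order_id=62: amount >= 238 or priority between 1 and 3 → 24
order_id=63: amount >= 238 or priority between 1 and 3 → 22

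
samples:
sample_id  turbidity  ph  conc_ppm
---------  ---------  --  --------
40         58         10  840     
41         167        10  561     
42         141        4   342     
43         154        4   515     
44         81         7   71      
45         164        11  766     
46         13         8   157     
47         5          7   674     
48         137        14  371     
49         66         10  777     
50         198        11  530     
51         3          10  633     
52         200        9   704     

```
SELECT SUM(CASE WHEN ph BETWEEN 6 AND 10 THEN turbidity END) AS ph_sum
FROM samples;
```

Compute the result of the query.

593

sample_id=40: ✓ → 58
sample_id=41: ✓ → 167
sample_id=42: ✗
sample_id=43: ✗
sample_id=44: ✓ → 81
sample_id=45: ✗
sample_id=46: ✓ → 13
sample_id=47: ✓ → 5
sample_id=48: ✗
sample_id=49: ✓ → 66
sample_id=50: ✗
sample_id=51: ✓ → 3
sample_id=52: ✓ → 200
ph_sum = 58 + 167 + 81 + 13 + 5 + 66 + 3 + 200 = 593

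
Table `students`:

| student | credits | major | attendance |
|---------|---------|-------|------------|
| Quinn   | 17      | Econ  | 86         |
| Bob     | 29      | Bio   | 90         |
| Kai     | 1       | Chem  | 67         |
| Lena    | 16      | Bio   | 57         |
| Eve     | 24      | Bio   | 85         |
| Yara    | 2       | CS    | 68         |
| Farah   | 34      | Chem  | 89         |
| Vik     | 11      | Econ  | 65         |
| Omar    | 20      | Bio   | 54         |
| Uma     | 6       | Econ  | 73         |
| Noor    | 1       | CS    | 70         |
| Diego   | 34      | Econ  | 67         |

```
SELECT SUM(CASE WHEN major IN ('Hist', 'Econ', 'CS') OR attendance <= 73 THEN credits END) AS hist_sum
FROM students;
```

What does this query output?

student=Quinn: ✓ → 17
student=Bob: ✗
student=Kai: ✓ → 1
student=Lena: ✓ → 16
student=Eve: ✗
student=Yara: ✓ → 2
student=Farah: ✗
student=Vik: ✓ → 11
student=Omar: ✓ → 20
student=Uma: ✓ → 6
student=Noor: ✓ → 1
student=Diego: ✓ → 34
hist_sum = 17 + 1 + 16 + 2 + 11 + 20 + 6 + 1 + 34 = 108

108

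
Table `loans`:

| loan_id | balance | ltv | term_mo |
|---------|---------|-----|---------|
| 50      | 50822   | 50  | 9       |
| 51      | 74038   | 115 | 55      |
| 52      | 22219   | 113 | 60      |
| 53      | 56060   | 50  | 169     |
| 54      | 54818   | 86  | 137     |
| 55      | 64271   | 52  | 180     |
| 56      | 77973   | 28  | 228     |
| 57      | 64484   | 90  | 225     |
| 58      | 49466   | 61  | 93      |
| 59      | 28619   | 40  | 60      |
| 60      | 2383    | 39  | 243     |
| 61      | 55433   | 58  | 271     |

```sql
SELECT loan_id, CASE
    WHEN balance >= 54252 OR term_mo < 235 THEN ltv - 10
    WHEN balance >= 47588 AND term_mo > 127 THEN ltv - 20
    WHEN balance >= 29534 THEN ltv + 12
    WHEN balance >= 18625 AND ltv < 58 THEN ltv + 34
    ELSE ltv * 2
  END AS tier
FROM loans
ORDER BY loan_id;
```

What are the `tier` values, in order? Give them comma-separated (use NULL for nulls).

40, 105, 103, 40, 76, 42, 18, 80, 51, 30, 78, 48

loan_id=50: balance >= 54252 OR term_mo < 235 → 40
loan_id=51: balance >= 54252 OR term_mo < 235 → 105
loan_id=52: balance >= 54252 OR term_mo < 235 → 103
loan_id=53: balance >= 54252 OR term_mo < 235 → 40
loan_id=54: balance >= 54252 OR term_mo < 235 → 76
loan_id=55: balance >= 54252 OR term_mo < 235 → 42
loan_id=56: balance >= 54252 OR term_mo < 235 → 18
loan_id=57: balance >= 54252 OR term_mo < 235 → 80
loan_id=58: balance >= 54252 OR term_mo < 235 → 51
loan_id=59: balance >= 54252 OR term_mo < 235 → 30
loan_id=60: ELSE → 78
loan_id=61: balance >= 54252 OR term_mo < 235 → 48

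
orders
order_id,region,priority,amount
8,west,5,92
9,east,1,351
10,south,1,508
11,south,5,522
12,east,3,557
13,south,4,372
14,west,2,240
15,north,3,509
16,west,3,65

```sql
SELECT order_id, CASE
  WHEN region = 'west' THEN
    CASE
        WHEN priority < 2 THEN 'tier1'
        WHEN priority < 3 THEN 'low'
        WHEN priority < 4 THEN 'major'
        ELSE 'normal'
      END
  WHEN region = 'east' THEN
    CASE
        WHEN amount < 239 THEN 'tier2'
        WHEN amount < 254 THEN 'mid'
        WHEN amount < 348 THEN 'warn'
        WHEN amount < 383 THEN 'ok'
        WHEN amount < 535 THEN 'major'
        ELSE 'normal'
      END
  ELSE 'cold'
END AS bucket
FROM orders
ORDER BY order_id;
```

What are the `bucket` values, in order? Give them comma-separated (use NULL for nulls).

order_id=8: region='west' → inner[ELSE] → normal
order_id=9: region='east' → inner[amount < 383] → ok
order_id=10: region='south' → outer ELSE → cold
order_id=11: region='south' → outer ELSE → cold
order_id=12: region='east' → inner[ELSE] → normal
order_id=13: region='south' → outer ELSE → cold
order_id=14: region='west' → inner[priority < 3] → low
order_id=15: region='north' → outer ELSE → cold
order_id=16: region='west' → inner[priority < 4] → major

normal, ok, cold, cold, normal, cold, low, cold, major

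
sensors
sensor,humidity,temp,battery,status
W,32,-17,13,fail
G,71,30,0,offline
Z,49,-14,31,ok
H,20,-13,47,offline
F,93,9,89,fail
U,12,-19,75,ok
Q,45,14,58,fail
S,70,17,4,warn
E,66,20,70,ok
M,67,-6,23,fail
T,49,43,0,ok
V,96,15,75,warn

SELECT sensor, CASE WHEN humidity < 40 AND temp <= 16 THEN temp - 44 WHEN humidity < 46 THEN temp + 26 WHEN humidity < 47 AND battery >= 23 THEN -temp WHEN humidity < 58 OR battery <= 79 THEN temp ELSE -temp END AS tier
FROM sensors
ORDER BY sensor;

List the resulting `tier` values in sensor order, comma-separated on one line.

20, -9, 30, -57, -6, 40, 17, 43, -63, 15, -61, -14

sensor=E: humidity < 58 OR battery <= 79 → 20
sensor=F: ELSE → -9
sensor=G: humidity < 58 OR battery <= 79 → 30
sensor=H: humidity < 40 AND temp <= 16 → -57
sensor=M: humidity < 58 OR battery <= 79 → -6
sensor=Q: humidity < 46 → 40
sensor=S: humidity < 58 OR battery <= 79 → 17
sensor=T: humidity < 58 OR battery <= 79 → 43
sensor=U: humidity < 40 AND temp <= 16 → -63
sensor=V: humidity < 58 OR battery <= 79 → 15
sensor=W: humidity < 40 AND temp <= 16 → -61
sensor=Z: humidity < 58 OR battery <= 79 → -14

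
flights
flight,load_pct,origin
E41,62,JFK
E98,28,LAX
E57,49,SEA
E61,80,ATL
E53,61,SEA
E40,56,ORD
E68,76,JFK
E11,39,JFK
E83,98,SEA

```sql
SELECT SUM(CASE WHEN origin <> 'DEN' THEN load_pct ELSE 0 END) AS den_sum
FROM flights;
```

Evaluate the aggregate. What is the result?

flight=E41: ✓ → 62
flight=E98: ✓ → 28
flight=E57: ✓ → 49
flight=E61: ✓ → 80
flight=E53: ✓ → 61
flight=E40: ✓ → 56
flight=E68: ✓ → 76
flight=E11: ✓ → 39
flight=E83: ✓ → 98
den_sum = 62 + 28 + 49 + 80 + 61 + 56 + 76 + 39 + 98 = 549

549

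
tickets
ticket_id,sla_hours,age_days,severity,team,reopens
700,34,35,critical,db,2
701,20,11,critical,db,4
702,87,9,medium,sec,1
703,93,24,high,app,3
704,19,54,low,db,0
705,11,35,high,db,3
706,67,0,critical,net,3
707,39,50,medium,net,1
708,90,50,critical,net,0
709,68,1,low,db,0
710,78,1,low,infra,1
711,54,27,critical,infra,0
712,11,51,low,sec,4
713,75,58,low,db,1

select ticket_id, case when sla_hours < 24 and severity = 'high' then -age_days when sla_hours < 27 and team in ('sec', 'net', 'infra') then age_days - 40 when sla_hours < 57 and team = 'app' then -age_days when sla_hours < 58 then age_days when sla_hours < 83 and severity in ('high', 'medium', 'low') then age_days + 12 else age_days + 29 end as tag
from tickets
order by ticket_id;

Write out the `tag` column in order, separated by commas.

ticket_id=700: sla_hours < 58 → 35
ticket_id=701: sla_hours < 58 → 11
ticket_id=702: ELSE → 38
ticket_id=703: ELSE → 53
ticket_id=704: sla_hours < 58 → 54
ticket_id=705: sla_hours < 24 and severity = 'high' → -35
ticket_id=706: ELSE → 29
ticket_id=707: sla_hours < 58 → 50
ticket_id=708: ELSE → 79
ticket_id=709: sla_hours < 83 and severity in ('high', 'medium', 'low') → 13
ticket_id=710: sla_hours < 83 and severity in ('high', 'medium', 'low') → 13
ticket_id=711: sla_hours < 58 → 27
ticket_id=712: sla_hours < 27 and team in ('sec', 'net', 'infra') → 11
ticket_id=713: sla_hours < 83 and severity in ('high', 'medium', 'low') → 70

35, 11, 38, 53, 54, -35, 29, 50, 79, 13, 13, 27, 11, 70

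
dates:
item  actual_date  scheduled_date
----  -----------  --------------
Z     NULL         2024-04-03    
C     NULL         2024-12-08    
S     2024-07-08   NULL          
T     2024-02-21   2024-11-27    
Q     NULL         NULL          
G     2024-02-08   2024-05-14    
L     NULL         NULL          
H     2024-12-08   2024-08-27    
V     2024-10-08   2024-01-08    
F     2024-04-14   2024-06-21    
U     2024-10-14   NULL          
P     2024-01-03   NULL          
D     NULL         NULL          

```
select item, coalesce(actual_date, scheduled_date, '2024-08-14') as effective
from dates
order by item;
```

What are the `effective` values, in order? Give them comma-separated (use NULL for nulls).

2024-12-08, 2024-08-14, 2024-04-14, 2024-02-08, 2024-12-08, 2024-08-14, 2024-01-03, 2024-08-14, 2024-07-08, 2024-02-21, 2024-10-14, 2024-10-08, 2024-04-03

item=C: actual_date=NULL, scheduled_date=2024-12-08 → 2024-12-08
item=D: actual_date=NULL, scheduled_date=NULL, → literal 2024-08-14 → 2024-08-14
item=F: actual_date=2024-04-14 → 2024-04-14
item=G: actual_date=2024-02-08 → 2024-02-08
item=H: actual_date=2024-12-08 → 2024-12-08
item=L: actual_date=NULL, scheduled_date=NULL, → literal 2024-08-14 → 2024-08-14
item=P: actual_date=2024-01-03 → 2024-01-03
item=Q: actual_date=NULL, scheduled_date=NULL, → literal 2024-08-14 → 2024-08-14
item=S: actual_date=2024-07-08 → 2024-07-08
item=T: actual_date=2024-02-21 → 2024-02-21
item=U: actual_date=2024-10-14 → 2024-10-14
item=V: actual_date=2024-10-08 → 2024-10-08
item=Z: actual_date=NULL, scheduled_date=2024-04-03 → 2024-04-03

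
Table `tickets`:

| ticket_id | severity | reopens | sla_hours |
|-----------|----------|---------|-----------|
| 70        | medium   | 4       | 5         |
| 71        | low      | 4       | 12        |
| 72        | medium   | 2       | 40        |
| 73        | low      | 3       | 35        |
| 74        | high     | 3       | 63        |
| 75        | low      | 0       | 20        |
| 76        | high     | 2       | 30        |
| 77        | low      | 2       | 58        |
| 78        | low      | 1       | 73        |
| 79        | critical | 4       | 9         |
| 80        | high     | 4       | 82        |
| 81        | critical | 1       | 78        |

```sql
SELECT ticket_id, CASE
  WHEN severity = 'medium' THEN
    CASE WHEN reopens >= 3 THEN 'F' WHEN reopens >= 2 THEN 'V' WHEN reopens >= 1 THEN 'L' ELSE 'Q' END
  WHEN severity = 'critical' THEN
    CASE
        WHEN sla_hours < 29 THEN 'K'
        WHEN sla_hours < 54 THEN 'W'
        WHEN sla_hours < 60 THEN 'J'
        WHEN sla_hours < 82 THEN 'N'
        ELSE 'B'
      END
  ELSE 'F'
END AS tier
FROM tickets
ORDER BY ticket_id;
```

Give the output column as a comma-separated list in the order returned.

ticket_id=70: severity='medium' → inner[reopens >= 3] → F
ticket_id=71: severity='low' → outer ELSE → F
ticket_id=72: severity='medium' → inner[reopens >= 2] → V
ticket_id=73: severity='low' → outer ELSE → F
ticket_id=74: severity='high' → outer ELSE → F
ticket_id=75: severity='low' → outer ELSE → F
ticket_id=76: severity='high' → outer ELSE → F
ticket_id=77: severity='low' → outer ELSE → F
ticket_id=78: severity='low' → outer ELSE → F
ticket_id=79: severity='critical' → inner[sla_hours < 29] → K
ticket_id=80: severity='high' → outer ELSE → F
ticket_id=81: severity='critical' → inner[sla_hours < 82] → N

F, F, V, F, F, F, F, F, F, K, F, N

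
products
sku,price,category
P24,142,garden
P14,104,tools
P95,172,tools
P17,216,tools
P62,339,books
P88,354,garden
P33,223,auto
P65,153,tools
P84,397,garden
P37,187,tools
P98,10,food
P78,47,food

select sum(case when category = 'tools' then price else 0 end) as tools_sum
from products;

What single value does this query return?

832

sku=P24: ✗
sku=P14: ✓ → 104
sku=P95: ✓ → 172
sku=P17: ✓ → 216
sku=P62: ✗
sku=P88: ✗
sku=P33: ✗
sku=P65: ✓ → 153
sku=P84: ✗
sku=P37: ✓ → 187
sku=P98: ✗
sku=P78: ✗
tools_sum = 104 + 172 + 216 + 153 + 187 = 832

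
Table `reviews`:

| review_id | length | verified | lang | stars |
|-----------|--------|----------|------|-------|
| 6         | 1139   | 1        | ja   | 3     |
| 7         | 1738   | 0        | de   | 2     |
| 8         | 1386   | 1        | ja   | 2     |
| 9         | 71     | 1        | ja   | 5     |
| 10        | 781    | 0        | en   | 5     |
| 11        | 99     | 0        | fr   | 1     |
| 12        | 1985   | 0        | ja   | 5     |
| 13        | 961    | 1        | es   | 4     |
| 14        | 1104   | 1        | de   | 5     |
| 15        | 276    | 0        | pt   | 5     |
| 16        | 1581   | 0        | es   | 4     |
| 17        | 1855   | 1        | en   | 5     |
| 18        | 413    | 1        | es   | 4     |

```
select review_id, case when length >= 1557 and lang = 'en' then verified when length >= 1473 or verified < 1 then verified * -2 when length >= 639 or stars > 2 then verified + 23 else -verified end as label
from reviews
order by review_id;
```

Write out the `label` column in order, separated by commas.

24, 0, 24, 24, 0, 0, 0, 24, 24, 0, 0, 1, 24

review_id=6: length >= 639 or stars > 2 → 24
review_id=7: length >= 1473 or verified < 1 → 0
review_id=8: length >= 639 or stars > 2 → 24
review_id=9: length >= 639 or stars > 2 → 24
review_id=10: length >= 1473 or verified < 1 → 0
review_id=11: length >= 1473 or verified < 1 → 0
review_id=12: length >= 1473 or verified < 1 → 0
review_id=13: length >= 639 or stars > 2 → 24
review_id=14: length >= 639 or stars > 2 → 24
review_id=15: length >= 1473 or verified < 1 → 0
review_id=16: length >= 1473 or verified < 1 → 0
review_id=17: length >= 1557 and lang = 'en' → 1
review_id=18: length >= 639 or stars > 2 → 24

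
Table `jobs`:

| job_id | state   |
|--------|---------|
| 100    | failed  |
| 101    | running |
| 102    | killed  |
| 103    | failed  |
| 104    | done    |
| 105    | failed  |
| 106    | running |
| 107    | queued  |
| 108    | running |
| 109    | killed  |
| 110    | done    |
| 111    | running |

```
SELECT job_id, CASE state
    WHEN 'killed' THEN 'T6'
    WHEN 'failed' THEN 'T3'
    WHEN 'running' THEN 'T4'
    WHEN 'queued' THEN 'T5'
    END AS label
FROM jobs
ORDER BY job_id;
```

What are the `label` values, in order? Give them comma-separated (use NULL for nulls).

job_id=100: state='failed' → T3
job_id=101: state='running' → T4
job_id=102: state='killed' → T6
job_id=103: state='failed' → T3
job_id=104: (no match → NULL) → NULL
job_id=105: state='failed' → T3
job_id=106: state='running' → T4
job_id=107: state='queued' → T5
job_id=108: state='running' → T4
job_id=109: state='killed' → T6
job_id=110: (no match → NULL) → NULL
job_id=111: state='running' → T4

T3, T4, T6, T3, NULL, T3, T4, T5, T4, T6, NULL, T4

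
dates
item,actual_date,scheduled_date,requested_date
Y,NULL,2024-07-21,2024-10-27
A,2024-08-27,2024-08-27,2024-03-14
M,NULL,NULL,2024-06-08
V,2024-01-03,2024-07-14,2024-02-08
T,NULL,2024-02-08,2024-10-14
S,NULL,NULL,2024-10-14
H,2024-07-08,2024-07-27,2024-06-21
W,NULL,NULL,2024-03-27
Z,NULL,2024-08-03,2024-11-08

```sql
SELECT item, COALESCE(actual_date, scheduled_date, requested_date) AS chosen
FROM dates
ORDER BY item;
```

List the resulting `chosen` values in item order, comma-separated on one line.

2024-08-27, 2024-07-08, 2024-06-08, 2024-10-14, 2024-02-08, 2024-01-03, 2024-03-27, 2024-07-21, 2024-08-03

item=A: actual_date=2024-08-27 → 2024-08-27
item=H: actual_date=2024-07-08 → 2024-07-08
item=M: actual_date=NULL, scheduled_date=NULL, requested_date=2024-06-08 → 2024-06-08
item=S: actual_date=NULL, scheduled_date=NULL, requested_date=2024-10-14 → 2024-10-14
item=T: actual_date=NULL, scheduled_date=2024-02-08 → 2024-02-08
item=V: actual_date=2024-01-03 → 2024-01-03
item=W: actual_date=NULL, scheduled_date=NULL, requested_date=2024-03-27 → 2024-03-27
item=Y: actual_date=NULL, scheduled_date=2024-07-21 → 2024-07-21
item=Z: actual_date=NULL, scheduled_date=2024-08-03 → 2024-08-03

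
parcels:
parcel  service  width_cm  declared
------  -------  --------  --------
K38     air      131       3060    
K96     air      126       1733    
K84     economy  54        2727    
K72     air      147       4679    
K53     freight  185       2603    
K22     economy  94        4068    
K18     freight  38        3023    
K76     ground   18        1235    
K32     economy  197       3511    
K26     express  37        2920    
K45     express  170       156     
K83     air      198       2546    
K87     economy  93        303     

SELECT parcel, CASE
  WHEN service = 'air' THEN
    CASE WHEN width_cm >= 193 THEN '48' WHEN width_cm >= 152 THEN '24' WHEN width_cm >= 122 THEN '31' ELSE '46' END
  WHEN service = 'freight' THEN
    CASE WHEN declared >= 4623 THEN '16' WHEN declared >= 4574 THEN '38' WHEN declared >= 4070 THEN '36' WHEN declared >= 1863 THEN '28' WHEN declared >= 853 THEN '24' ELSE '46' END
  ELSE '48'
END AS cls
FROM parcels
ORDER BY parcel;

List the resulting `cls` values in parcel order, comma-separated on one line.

28, 48, 48, 48, 31, 48, 28, 31, 48, 48, 48, 48, 31

parcel=K18: service='freight' → inner[declared >= 1863] → 28
parcel=K22: service='economy' → outer ELSE → 48
parcel=K26: service='express' → outer ELSE → 48
parcel=K32: service='economy' → outer ELSE → 48
parcel=K38: service='air' → inner[width_cm >= 122] → 31
parcel=K45: service='express' → outer ELSE → 48
parcel=K53: service='freight' → inner[declared >= 1863] → 28
parcel=K72: service='air' → inner[width_cm >= 122] → 31
parcel=K76: service='ground' → outer ELSE → 48
parcel=K83: service='air' → inner[width_cm >= 193] → 48
parcel=K84: service='economy' → outer ELSE → 48
parcel=K87: service='economy' → outer ELSE → 48
parcel=K96: service='air' → inner[width_cm >= 122] → 31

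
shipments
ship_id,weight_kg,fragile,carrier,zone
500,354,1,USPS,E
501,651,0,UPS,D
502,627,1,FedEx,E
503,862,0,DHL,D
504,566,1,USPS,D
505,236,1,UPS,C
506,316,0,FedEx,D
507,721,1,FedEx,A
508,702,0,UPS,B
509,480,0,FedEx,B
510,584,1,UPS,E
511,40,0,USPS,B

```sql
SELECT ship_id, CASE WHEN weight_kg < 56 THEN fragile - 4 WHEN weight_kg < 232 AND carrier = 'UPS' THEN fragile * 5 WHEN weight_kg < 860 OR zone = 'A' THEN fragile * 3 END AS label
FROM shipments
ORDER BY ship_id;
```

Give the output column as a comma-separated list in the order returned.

3, 0, 3, NULL, 3, 3, 0, 3, 0, 0, 3, -4

ship_id=500: weight_kg < 860 OR zone = 'A' → 3
ship_id=501: weight_kg < 860 OR zone = 'A' → 0
ship_id=502: weight_kg < 860 OR zone = 'A' → 3
ship_id=503: (no match → NULL) → NULL
ship_id=504: weight_kg < 860 OR zone = 'A' → 3
ship_id=505: weight_kg < 860 OR zone = 'A' → 3
ship_id=506: weight_kg < 860 OR zone = 'A' → 0
ship_id=507: weight_kg < 860 OR zone = 'A' → 3
ship_id=508: weight_kg < 860 OR zone = 'A' → 0
ship_id=509: weight_kg < 860 OR zone = 'A' → 0
ship_id=510: weight_kg < 860 OR zone = 'A' → 3
ship_id=511: weight_kg < 56 → -4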